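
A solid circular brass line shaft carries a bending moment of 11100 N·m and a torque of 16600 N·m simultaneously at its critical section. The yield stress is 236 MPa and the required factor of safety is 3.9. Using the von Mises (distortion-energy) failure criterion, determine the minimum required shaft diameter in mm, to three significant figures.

σ_allow = σ_y/n = 236/3.9 = 60.51 MPa.
For a solid shaft σ_b = 32M/(πd³) and τ = 16T/(πd³), so the von Mises stress is σ' = (16/πd³)·√(4M²+3T²).
√(4M²+3T²) = √(4×(1.110×10^7)² + 3×(1.660×10^7)²) = 3.633×10^7 N·mm.
d³ = 16×3.633×10^7/(π×60.51) = 3.057×10^6 mm³.
d = 145.1 mm.

d = 145 mm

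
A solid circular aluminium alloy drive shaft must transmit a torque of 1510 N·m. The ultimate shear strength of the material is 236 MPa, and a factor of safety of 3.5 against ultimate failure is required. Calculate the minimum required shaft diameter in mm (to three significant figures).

d = 48.5 mm

Allowable shear stress τ_allow = 236/3.5 = 67.43 MPa.
For a solid shaft τ = 16T/(πd³), so d³ = 16T/(π τ_allow) = 16×1510000/(π×67.43) = 114100 mm³.
d = (114100)^(1/3) = 48.50 mm.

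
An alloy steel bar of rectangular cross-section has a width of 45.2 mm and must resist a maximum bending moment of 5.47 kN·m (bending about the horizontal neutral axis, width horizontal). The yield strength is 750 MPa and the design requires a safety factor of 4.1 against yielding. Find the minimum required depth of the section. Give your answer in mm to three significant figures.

σ_allow = 750/4.1 = 182.9 MPa.
For a rectangular section σ = 6M/(bh²), so h² = 6M/(b σ_allow) = 6×5470000/(45.2×182.9) = 3969 mm².
h = 63.00 mm.

h = 63.0 mm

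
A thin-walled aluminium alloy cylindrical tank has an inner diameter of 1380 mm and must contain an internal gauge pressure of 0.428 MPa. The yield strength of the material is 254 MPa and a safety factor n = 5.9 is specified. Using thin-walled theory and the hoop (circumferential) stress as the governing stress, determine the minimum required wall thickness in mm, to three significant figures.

t = 6.86 mm

σ_allow = 254/5.9 = 43.05 MPa.
Hoop stress σ_h = pD/(2t), so t = pD/(2σ_allow) = 0.428×1380/(2×43.05) = 6.860 mm.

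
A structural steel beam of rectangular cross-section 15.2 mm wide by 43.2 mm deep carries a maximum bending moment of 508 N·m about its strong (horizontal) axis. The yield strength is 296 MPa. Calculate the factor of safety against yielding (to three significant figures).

n = 2.75

Section modulus S = bh²/6 = 15.2×43.2²/6 = 4728 mm³.
σ = M/S = 508000/4728 = 107.4 MPa.
n = 296/107.4 = 2.755.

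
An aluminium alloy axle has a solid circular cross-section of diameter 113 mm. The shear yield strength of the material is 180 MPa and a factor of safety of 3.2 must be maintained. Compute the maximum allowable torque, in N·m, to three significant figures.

T_allow = 15900 N·m

τ_allow = 180/3.2 = 56.25 MPa.
For a solid shaft T_allow = τ_allow·πd³/16; πd³/16 = π×113³/16 = 283300 mm³.
T_allow = 56.25×283300 = 1.594×10^7 N·mm = 15940 N·m.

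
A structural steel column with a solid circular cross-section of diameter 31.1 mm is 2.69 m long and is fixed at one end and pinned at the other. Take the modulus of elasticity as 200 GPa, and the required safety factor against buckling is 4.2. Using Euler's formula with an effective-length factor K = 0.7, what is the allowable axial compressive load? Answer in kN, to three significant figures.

P_allow = 6.09 kN

I = πd⁴/64 = π×31.1⁴/64 = 45920 mm⁴.
Effective length L_e = KL = 0.7×2.69 m = 1883 mm.
Euler critical load P_cr = π²EI/L_e² = π²×200000×45920/1883² = 25560 N.
P_allow = P_cr/n = 25560/4.2 = 6087 N.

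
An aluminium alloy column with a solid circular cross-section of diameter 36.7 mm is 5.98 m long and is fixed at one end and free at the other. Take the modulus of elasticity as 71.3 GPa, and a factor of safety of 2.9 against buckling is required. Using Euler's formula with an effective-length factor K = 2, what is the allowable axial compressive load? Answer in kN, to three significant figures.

P_allow = 0.151 kN

I = πd⁴/64 = π×36.7⁴/64 = 89050 mm⁴.
Effective length L_e = KL = 2×5.98 m = 11960 mm.
Euler critical load P_cr = π²EI/L_e² = π²×71300×89050/11960² = 438.1 N.
P_allow = P_cr/n = 438.1/2.9 = 151.1 N.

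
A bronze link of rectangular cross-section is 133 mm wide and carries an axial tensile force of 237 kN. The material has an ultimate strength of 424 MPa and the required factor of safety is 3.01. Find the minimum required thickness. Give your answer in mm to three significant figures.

t = 12.7 mm

σ_allow = 424/3.01 = 140.9 MPa.
Required area A = F/σ_allow = 237000/140.9 = 1682 mm².
t = A/w = 1682/133 = 12.65 mm.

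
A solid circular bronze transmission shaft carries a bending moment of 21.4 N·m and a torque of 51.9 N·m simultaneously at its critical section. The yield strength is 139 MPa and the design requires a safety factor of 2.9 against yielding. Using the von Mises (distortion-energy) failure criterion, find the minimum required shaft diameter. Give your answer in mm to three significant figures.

d = 22.0 mm

σ_allow = σ_y/n = 139/2.9 = 47.93 MPa.
For a solid shaft σ_b = 32M/(πd³) and τ = 16T/(πd³), so the von Mises stress is σ' = (16/πd³)·√(4M²+3T²).
√(4M²+3T²) = √(4×(21400)² + 3×(51900)²) = 99560 N·mm.
d³ = 16×99560/(π×47.93) = 10580 mm³.
d = 21.95 mm.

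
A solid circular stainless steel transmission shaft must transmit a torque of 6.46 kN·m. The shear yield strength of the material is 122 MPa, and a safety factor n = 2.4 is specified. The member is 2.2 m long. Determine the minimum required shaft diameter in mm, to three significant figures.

d = 86.5 mm

Allowable shear stress τ_allow = 122/2.4 = 50.83 MPa.
For a solid shaft τ = 16T/(πd³), so d³ = 16T/(π τ_allow) = 16×6460000/(π×50.83) = 647200 mm³.
d = (647200)^(1/3) = 86.50 mm.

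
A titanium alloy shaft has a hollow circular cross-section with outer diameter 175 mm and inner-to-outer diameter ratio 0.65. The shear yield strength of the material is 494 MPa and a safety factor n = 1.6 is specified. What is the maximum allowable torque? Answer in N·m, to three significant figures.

τ_allow = 494/1.6 = 308.8 MPa.
For a hollow shaft T_allow = τ_allow·πd_o³(1−k⁴)/16 with 1−k⁴ = 0.8215, so πd_o³(1−k⁴)/16 = 864500 mm³.
T_allow = 308.8×864500 = 2.669×10^8 N·mm = 266900 N·m.

T_allow = 2.67×10^5 N·m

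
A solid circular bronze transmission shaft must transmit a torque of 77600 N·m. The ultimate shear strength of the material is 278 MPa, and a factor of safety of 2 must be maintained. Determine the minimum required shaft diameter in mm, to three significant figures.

Allowable shear stress τ_allow = 278/2 = 139.0 MPa.
For a solid shaft τ = 16T/(πd³), so d³ = 16T/(π τ_allow) = 16×7.7600×10^7/(π×139.0) = 2.843×10^6 mm³.
d = (2.843×10^6)^(1/3) = 141.7 mm.

d = 142 mm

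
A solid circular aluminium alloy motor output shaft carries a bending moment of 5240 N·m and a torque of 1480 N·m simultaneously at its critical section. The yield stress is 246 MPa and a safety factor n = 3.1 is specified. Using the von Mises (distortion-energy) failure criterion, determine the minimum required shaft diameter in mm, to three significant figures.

d = 88.5 mm

σ_allow = σ_y/n = 246/3.1 = 79.35 MPa.
For a solid shaft σ_b = 32M/(πd³) and τ = 16T/(πd³), so the von Mises stress is σ' = (16/πd³)·√(4M²+3T²).
√(4M²+3T²) = √(4×(5.240×10^6)² + 3×(1.480×10^6)²) = 1.079×10^7 N·mm.
d³ = 16×1.079×10^7/(π×79.35) = 692400 mm³.
d = 88.47 mm.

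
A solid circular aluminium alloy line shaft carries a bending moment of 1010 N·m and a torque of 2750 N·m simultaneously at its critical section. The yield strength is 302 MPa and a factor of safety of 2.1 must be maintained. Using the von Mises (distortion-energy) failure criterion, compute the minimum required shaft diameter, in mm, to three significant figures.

d = 56.8 mm

σ_allow = σ_y/n = 302/2.1 = 143.8 MPa.
For a solid shaft σ_b = 32M/(πd³) and τ = 16T/(πd³), so the von Mises stress is σ' = (16/πd³)·√(4M²+3T²).
√(4M²+3T²) = √(4×(1.010×10^6)² + 3×(2.750×10^6)²) = 5.174×10^6 N·mm.
d³ = 16×5.174×10^6/(π×143.8) = 183200 mm³.
d = 56.80 mm.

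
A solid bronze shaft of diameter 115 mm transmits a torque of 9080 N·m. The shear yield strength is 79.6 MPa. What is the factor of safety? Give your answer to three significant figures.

n = 2.62

τ = 16T/(πd³) = 16×9080000/(π×115³) = 30.41 MPa.
n = τ_limit/τ = 79.6/30.41 = 2.618.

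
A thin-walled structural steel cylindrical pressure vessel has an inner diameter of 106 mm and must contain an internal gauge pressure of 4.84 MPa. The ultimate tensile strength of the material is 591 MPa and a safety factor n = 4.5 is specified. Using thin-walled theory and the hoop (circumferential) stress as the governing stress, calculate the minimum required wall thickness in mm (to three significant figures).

t = 1.95 mm

σ_allow = 591/4.5 = 131.3 MPa.
Hoop stress σ_h = pD/(2t), so t = pD/(2σ_allow) = 4.84×106/(2×131.3) = 1.953 mm.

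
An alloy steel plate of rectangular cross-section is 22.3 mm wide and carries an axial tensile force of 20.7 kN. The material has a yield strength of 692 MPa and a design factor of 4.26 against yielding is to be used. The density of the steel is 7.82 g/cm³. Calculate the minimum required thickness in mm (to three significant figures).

t = 5.71 mm

σ_allow = 692/4.26 = 162.4 MPa.
Required area A = F/σ_allow = 20700/162.4 = 127.4 mm².
t = A/w = 127.4/22.3 = 5.714 mm.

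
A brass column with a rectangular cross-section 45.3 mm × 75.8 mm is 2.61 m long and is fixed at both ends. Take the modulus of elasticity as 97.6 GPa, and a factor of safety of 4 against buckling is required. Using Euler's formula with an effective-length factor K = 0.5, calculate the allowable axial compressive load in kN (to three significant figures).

P_allow = 83.0 kN

Buckling occurs about the weak axis: I_min = h·b³/12 = 75.8×45.3³/12 = 587200 mm⁴ (b = 45.3 mm is the smaller dimension).
Effective length L_e = KL = 0.5×2.61 m = 1305 mm.
Euler critical load P_cr = π²EI/L_e² = π²×97600×587200/1305² = 332100 N.
P_allow = P_cr/n = 332100/4 = 83030 N.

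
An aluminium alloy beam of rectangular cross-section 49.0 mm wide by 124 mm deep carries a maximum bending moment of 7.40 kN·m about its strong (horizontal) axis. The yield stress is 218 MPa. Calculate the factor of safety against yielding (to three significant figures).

n = 3.70

Section modulus S = bh²/6 = 49.0×124²/6 = 125600 mm³.
σ = M/S = 7400000/125600 = 58.93 MPa.
n = 218/58.93 = 3.699.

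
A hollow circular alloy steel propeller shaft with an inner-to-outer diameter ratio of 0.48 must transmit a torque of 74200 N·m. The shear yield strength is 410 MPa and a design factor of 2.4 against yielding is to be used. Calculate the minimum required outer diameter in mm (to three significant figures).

τ_allow = 410/2.4 = 170.8 MPa.
For a hollow shaft τ = 16T/[πd_o³(1−k⁴)] with k = 0.48, so 1−k⁴ = 0.9469.
d_o³ = 16T/[π τ_allow (1−k⁴)] = 16×7.4200×10^7/(π×170.8×0.9469) = 2.336×10^6 mm³.
d_o = 132.7 mm.

d_o = 133 mm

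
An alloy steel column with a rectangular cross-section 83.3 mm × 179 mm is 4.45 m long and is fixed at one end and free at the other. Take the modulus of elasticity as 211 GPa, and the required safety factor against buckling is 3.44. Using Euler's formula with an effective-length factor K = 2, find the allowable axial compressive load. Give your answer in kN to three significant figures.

Buckling occurs about the weak axis: I_min = h·b³/12 = 179×83.3³/12 = 8.622×10^6 mm⁴ (b = 83.3 mm is the smaller dimension).
Effective length L_e = KL = 2×4.45 m = 8900 mm.
Euler critical load P_cr = π²EI/L_e² = π²×211000×8.622×10^6/8900² = 226700 N.
P_allow = P_cr/n = 226700/3.44 = 65890 N.

P_allow = 65.9 kN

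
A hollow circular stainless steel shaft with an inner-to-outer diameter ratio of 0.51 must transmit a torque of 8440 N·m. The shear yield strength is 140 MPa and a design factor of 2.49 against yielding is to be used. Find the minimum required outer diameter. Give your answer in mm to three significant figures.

τ_allow = 140/2.49 = 56.22 MPa.
For a hollow shaft τ = 16T/[πd_o³(1−k⁴)] with k = 0.51, so 1−k⁴ = 0.9323.
d_o³ = 16T/[π τ_allow (1−k⁴)] = 16×8440000/(π×56.22×0.9323) = 820000 mm³.
d_o = 93.60 mm.

d_o = 93.6 mm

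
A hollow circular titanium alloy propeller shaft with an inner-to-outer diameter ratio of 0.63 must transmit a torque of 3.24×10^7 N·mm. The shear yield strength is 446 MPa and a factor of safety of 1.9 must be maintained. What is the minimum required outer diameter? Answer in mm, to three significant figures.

τ_allow = 446/1.9 = 234.7 MPa.
For a hollow shaft τ = 16T/[πd_o³(1−k⁴)] with k = 0.63, so 1−k⁴ = 0.8425.
d_o³ = 16T/[π τ_allow (1−k⁴)] = 16×3.2400×10^7/(π×234.7×0.8425) = 834400 mm³.
d_o = 94.14 mm.

d_o = 94.1 mm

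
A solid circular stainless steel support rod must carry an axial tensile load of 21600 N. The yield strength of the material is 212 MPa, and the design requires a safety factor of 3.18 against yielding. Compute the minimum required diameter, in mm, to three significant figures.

d = 20.3 mm

Allowable stress σ_allow = 212/3.18 = 66.67 MPa.
Required area A = F/σ_allow = 21600/66.67 = 324.0 mm².
A = πd²/4 → d = √(4A/π) = 20.31 mm.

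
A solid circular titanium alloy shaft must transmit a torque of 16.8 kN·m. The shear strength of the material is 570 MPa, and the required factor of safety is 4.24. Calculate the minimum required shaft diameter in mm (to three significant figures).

d = 86.0 mm

Allowable shear stress τ_allow = 570/4.24 = 134.4 MPa.
For a solid shaft τ = 16T/(πd³), so d³ = 16T/(π τ_allow) = 16×1.6800×10^7/(π×134.4) = 636500 mm³.
d = (636500)^(1/3) = 86.02 mm.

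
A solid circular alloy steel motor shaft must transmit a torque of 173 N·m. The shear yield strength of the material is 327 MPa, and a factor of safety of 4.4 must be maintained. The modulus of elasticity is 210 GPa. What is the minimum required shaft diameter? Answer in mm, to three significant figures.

d = 22.8 mm

Allowable shear stress τ_allow = 327/4.4 = 74.32 MPa.
For a solid shaft τ = 16T/(πd³), so d³ = 16T/(π τ_allow) = 16×173000/(π×74.32) = 11860 mm³.
d = (11860)^(1/3) = 22.80 mm.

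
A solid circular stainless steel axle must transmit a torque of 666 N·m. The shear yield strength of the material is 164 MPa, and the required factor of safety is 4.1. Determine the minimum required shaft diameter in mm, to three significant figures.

Allowable shear stress τ_allow = 164/4.1 = 40.00 MPa.
For a solid shaft τ = 16T/(πd³), so d³ = 16T/(π τ_allow) = 16×666000/(π×40.00) = 84800 mm³.
d = (84800)^(1/3) = 43.93 mm.

d = 43.9 mm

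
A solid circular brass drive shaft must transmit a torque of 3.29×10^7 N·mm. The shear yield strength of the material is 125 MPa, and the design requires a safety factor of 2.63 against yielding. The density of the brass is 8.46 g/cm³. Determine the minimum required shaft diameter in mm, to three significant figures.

Allowable shear stress τ_allow = 125/2.63 = 47.53 MPa.
For a solid shaft τ = 16T/(πd³), so d³ = 16T/(π τ_allow) = 16×3.2900×10^7/(π×47.53) = 3.525×10^6 mm³.
d = (3.525×10^6)^(1/3) = 152.2 mm.

d = 152 mm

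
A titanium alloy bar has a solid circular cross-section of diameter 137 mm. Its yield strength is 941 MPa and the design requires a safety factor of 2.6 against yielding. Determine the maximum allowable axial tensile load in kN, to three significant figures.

σ_allow = 941/2.6 = 361.9 MPa.
A = πd²/4 = π×137²/4 = 14740 mm².
F_allow = σ_allow × A = 361.9×14740 = 5.335×10^6 N.

F_allow = 5340 kN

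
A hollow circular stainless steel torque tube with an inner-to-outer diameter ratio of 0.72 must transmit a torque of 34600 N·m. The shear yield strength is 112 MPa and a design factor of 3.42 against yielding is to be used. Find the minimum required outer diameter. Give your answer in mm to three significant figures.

τ_allow = 112/3.42 = 32.75 MPa.
For a hollow shaft τ = 16T/[πd_o³(1−k⁴)] with k = 0.72, so 1−k⁴ = 0.7313.
d_o³ = 16T/[π τ_allow (1−k⁴)] = 16×3.4600×10^7/(π×32.75×0.7313) = 7.358×10^6 mm³.
d_o = 194.5 mm.

d_o = 195 mm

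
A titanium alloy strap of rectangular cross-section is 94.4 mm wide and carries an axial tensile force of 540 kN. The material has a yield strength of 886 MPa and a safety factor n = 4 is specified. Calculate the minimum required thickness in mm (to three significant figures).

σ_allow = 886/4 = 221.5 MPa.
Required area A = F/σ_allow = 540000/221.5 = 2438 mm².
t = A/w = 2438/94.4 = 25.83 mm.

t = 25.8 mm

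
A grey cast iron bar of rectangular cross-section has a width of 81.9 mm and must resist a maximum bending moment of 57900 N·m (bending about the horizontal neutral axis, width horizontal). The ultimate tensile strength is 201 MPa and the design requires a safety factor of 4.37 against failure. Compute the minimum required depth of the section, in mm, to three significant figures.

σ_allow = 201/4.37 = 46.00 MPa.
For a rectangular section σ = 6M/(bh²), so h² = 6M/(b σ_allow) = 6×5.7900×10^7/(81.9×46.00) = 92220 mm².
h = 303.7 mm.

h = 304 mm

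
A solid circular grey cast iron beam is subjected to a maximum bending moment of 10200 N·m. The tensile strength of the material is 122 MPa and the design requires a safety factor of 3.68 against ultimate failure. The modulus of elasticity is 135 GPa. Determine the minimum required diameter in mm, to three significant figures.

σ_allow = 122/3.68 = 33.15 MPa.
For a solid circular section σ = 32M/(πd³), so d³ = 32M/(π σ_allow) = 32×1.0200×10^7/(π×33.15) = 3.134×10^6 mm³.
d = 146.3 mm.

d = 146 mm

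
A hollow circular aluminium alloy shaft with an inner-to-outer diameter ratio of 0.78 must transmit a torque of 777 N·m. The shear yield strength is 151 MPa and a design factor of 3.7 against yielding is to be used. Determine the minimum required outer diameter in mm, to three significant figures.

τ_allow = 151/3.7 = 40.81 MPa.
For a hollow shaft τ = 16T/[πd_o³(1−k⁴)] with k = 0.78, so 1−k⁴ = 0.6298.
d_o³ = 16T/[π τ_allow (1−k⁴)] = 16×777000/(π×40.81×0.6298) = 153900 mm³.
d_o = 53.60 mm.

d_o = 53.6 mm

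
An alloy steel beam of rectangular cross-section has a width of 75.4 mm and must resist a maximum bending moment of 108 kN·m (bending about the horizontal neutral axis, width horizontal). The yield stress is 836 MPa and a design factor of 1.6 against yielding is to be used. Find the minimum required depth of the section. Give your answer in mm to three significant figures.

h = 128 mm

σ_allow = 836/1.6 = 522.5 MPa.
For a rectangular section σ = 6M/(bh²), so h² = 6M/(b σ_allow) = 6×1.0800×10^8/(75.4×522.5) = 16450 mm².
h = 128.3 mm.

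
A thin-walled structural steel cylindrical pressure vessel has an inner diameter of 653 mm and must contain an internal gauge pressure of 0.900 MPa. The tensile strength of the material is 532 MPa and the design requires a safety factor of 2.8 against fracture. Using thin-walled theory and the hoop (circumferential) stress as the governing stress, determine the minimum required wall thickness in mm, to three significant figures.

t = 1.55 mm

σ_allow = 532/2.8 = 190.0 MPa.
Hoop stress σ_h = pD/(2t), so t = pD/(2σ_allow) = 0.900×653/(2×190.0) = 1.547 mm.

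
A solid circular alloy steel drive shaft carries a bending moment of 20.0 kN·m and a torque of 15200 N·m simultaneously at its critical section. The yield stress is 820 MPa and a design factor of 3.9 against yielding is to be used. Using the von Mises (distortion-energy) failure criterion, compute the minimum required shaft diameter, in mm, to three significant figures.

σ_allow = σ_y/n = 820/3.9 = 210.3 MPa.
For a solid shaft σ_b = 32M/(πd³) and τ = 16T/(πd³), so the von Mises stress is σ' = (16/πd³)·√(4M²+3T²).
√(4M²+3T²) = √(4×(2.000×10^7)² + 3×(1.520×10^7)²) = 4.789×10^7 N·mm.
d³ = 16×4.789×10^7/(π×210.3) = 1.160×10^6 mm³.
d = 105.1 mm.

d = 105 mm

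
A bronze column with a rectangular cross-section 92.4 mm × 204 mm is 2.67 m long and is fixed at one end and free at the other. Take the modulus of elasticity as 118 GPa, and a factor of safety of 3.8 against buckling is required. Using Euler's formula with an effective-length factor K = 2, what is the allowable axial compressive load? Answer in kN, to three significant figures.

P_allow = 144 kN

Buckling occurs about the weak axis: I_min = h·b³/12 = 204×92.4³/12 = 1.341×10^7 mm⁴ (b = 92.4 mm is the smaller dimension).
Effective length L_e = KL = 2×2.67 m = 5340 mm.
Euler critical load P_cr = π²EI/L_e² = π²×118000×1.341×10^7/5340² = 547700 N.
P_allow = P_cr/n = 547700/3.8 = 144100 N.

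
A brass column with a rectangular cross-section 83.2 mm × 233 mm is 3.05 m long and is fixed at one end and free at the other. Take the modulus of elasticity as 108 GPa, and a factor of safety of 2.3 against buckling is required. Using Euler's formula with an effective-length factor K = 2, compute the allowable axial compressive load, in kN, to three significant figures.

P_allow = 139 kN

Buckling occurs about the weak axis: I_min = h·b³/12 = 233×83.2³/12 = 1.118×10^7 mm⁴ (b = 83.2 mm is the smaller dimension).
Effective length L_e = KL = 2×3.05 m = 6100 mm.
Euler critical load P_cr = π²EI/L_e² = π²×108000×1.118×10^7/6100² = 320300 N.
P_allow = P_cr/n = 320300/2.3 = 139300 N.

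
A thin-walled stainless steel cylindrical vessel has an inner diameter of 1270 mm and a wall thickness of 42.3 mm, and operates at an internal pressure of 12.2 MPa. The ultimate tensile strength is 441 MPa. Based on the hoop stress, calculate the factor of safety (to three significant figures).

n = 2.41

σ_h = pD/(2t) = 12.2×1270/(2×42.3) = 183.1 MPa.
n = 441/183.1 = 2.408.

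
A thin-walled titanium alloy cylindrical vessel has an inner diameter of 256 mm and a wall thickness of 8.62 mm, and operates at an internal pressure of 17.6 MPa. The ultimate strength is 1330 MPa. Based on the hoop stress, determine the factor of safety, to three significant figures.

σ_h = pD/(2t) = 17.6×256/(2×8.62) = 261.3 MPa.
n = 1330/261.3 = 5.089.

n = 5.09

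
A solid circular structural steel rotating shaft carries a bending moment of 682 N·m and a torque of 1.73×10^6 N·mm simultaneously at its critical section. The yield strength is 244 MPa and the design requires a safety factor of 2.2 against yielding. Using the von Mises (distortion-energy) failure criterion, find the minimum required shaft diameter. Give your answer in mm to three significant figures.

d = 53.3 mm

σ_allow = σ_y/n = 244/2.2 = 110.9 MPa.
For a solid shaft σ_b = 32M/(πd³) and τ = 16T/(πd³), so the von Mises stress is σ' = (16/πd³)·√(4M²+3T²).
√(4M²+3T²) = √(4×(682000)² + 3×(1.730×10^6)²) = 3.292×10^6 N·mm.
d³ = 16×3.292×10^6/(π×110.9) = 151200 mm³.
d = 53.27 mm.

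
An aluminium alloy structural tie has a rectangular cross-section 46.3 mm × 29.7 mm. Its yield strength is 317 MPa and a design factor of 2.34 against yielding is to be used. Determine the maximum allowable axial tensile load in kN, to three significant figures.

F_allow = 186 kN

σ_allow = 317/2.34 = 135.5 MPa.
A = 46.3×29.7 = 1375 mm².
F_allow = σ_allow × A = 135.5×1375 = 186300 N.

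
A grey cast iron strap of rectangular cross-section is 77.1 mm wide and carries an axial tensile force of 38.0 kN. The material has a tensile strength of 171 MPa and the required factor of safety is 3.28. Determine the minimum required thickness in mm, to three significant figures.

σ_allow = 171/3.28 = 52.13 MPa.
Required area A = F/σ_allow = 38000/52.13 = 728.9 mm².
t = A/w = 728.9/77.1 = 9.454 mm.

t = 9.45 mm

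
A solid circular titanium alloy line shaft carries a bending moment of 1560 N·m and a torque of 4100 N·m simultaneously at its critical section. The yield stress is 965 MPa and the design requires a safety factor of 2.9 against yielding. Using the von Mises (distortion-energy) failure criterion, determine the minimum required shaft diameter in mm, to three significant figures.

σ_allow = σ_y/n = 965/2.9 = 332.8 MPa.
For a solid shaft σ_b = 32M/(πd³) and τ = 16T/(πd³), so the von Mises stress is σ' = (16/πd³)·√(4M²+3T²).
√(4M²+3T²) = √(4×(1.560×10^6)² + 3×(4.100×10^6)²) = 7.757×10^6 N·mm.
d³ = 16×7.757×10^6/(π×332.8) = 118700 mm³.
d = 49.15 mm.

d = 49.1 mm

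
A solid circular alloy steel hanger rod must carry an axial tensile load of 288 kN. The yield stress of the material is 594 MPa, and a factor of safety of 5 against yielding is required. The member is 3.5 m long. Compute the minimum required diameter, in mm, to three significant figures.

Allowable stress σ_allow = 594/5 = 118.8 MPa.
Required area A = F/σ_allow = 288000/118.8 = 2424 mm².
A = πd²/4 → d = √(4A/π) = 55.56 mm.

d = 55.6 mm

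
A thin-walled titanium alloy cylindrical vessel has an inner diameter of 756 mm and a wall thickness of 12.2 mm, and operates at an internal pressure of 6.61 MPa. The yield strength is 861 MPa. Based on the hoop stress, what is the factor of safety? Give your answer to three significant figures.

n = 4.20

σ_h = pD/(2t) = 6.61×756/(2×12.2) = 204.8 MPa.
n = 861/204.8 = 4.204.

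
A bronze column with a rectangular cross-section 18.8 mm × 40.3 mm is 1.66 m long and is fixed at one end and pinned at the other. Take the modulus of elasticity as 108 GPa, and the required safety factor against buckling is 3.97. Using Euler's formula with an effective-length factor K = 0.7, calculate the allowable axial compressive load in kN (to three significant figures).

Buckling occurs about the weak axis: I_min = h·b³/12 = 40.3×18.8³/12 = 22320 mm⁴ (b = 18.8 mm is the smaller dimension).
Effective length L_e = KL = 0.7×1.66 m = 1162 mm.
Euler critical load P_cr = π²EI/L_e² = π²×108000×22320/1162² = 17620 N.
P_allow = P_cr/n = 17620/3.97 = 4437 N.

P_allow = 4.44 kN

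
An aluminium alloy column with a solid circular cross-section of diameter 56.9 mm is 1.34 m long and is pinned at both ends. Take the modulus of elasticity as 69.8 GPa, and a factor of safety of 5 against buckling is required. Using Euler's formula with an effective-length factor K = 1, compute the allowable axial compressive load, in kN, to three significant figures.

I = πd⁴/64 = π×56.9⁴/64 = 514500 mm⁴.
Effective length L_e = KL = 1×1.34 m = 1340 mm.
Euler critical load P_cr = π²EI/L_e² = π²×69800×514500/1340² = 197400 N.
P_allow = P_cr/n = 197400/5 = 39480 N.

P_allow = 39.5 kN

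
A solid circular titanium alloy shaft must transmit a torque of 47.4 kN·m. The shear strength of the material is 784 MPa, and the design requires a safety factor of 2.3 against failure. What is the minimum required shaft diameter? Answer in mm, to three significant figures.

Allowable shear stress τ_allow = 784/2.3 = 340.9 MPa.
For a solid shaft τ = 16T/(πd³), so d³ = 16T/(π τ_allow) = 16×4.7400×10^7/(π×340.9) = 708200 mm³.
d = (708200)^(1/3) = 89.14 mm.

d = 89.1 mm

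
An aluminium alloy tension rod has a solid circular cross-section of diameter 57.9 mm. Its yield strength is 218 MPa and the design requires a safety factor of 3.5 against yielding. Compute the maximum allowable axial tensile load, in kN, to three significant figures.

σ_allow = 218/3.5 = 62.29 MPa.
A = πd²/4 = π×57.9²/4 = 2633 mm².
F_allow = σ_allow × A = 62.29×2633 = 164000 N.

F_allow = 164 kN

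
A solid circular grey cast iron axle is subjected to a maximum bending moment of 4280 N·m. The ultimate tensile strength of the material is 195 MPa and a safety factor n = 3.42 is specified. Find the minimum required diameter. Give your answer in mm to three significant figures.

d = 91.4 mm

σ_allow = 195/3.42 = 57.02 MPa.
For a solid circular section σ = 32M/(πd³), so d³ = 32M/(π σ_allow) = 32×4280000/(π×57.02) = 764600 mm³.
d = 91.44 mm.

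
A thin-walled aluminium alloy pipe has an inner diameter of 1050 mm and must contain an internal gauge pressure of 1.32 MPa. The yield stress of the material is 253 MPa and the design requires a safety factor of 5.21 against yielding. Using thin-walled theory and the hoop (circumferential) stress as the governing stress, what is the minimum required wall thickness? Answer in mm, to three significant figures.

σ_allow = 253/5.21 = 48.56 MPa.
Hoop stress σ_h = pD/(2t), so t = pD/(2σ_allow) = 1.32×1050/(2×48.56) = 14.27 mm.

t = 14.3 mm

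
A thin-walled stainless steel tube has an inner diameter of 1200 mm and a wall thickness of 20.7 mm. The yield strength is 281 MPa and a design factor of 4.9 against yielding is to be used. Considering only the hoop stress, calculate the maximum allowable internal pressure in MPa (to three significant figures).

σ_allow = 281/4.9 = 57.35 MPa.
σ_h = pD/(2t) → p_allow = 2σ_allow t/D = 2×57.35×20.7/1200 = 1.978 MPa.

p_allow = 1.98 MPa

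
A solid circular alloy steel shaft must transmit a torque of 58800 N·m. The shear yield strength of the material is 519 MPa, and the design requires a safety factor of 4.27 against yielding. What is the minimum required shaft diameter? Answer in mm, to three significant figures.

d = 135 mm

Allowable shear stress τ_allow = 519/4.27 = 121.5 MPa.
For a solid shaft τ = 16T/(πd³), so d³ = 16T/(π τ_allow) = 16×5.8800×10^7/(π×121.5) = 2.464×10^6 mm³.
d = (2.464×10^6)^(1/3) = 135.1 mm.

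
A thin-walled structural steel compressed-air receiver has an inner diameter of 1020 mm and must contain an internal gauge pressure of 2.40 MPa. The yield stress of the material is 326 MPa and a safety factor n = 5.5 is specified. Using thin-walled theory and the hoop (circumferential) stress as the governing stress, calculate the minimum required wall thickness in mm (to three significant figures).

t = 20.7 mm

σ_allow = 326/5.5 = 59.27 MPa.
Hoop stress σ_h = pD/(2t), so t = pD/(2σ_allow) = 2.40×1020/(2×59.27) = 20.65 mm.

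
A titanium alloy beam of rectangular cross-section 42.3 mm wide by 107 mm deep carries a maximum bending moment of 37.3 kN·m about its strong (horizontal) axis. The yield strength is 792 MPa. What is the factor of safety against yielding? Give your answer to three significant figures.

n = 1.71

Section modulus S = bh²/6 = 42.3×107²/6 = 80720 mm³.
σ = M/S = 3.7300×10^7/80720 = 462.1 MPa.
n = 792/462.1 = 1.714.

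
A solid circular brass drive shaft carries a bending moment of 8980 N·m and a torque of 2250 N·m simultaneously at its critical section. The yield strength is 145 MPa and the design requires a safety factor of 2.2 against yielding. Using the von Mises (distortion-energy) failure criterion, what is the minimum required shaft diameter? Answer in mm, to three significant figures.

d = 112 mm

σ_allow = σ_y/n = 145/2.2 = 65.91 MPa.
For a solid shaft σ_b = 32M/(πd³) and τ = 16T/(πd³), so the von Mises stress is σ' = (16/πd³)·√(4M²+3T²).
√(4M²+3T²) = √(4×(8.980×10^6)² + 3×(2.250×10^6)²) = 1.838×10^7 N·mm.
d³ = 16×1.838×10^7/(π×65.91) = 1.420×10^6 mm³.
d = 112.4 mm.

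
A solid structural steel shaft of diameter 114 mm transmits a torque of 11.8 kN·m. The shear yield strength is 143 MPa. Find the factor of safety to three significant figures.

τ = 16T/(πd³) = 16×1.1800×10^7/(π×114³) = 40.56 MPa.
n = τ_limit/τ = 143/40.56 = 3.525.

n = 3.53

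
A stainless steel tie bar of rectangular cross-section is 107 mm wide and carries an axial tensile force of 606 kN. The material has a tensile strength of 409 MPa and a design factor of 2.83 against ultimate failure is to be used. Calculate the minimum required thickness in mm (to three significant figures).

t = 39.2 mm

σ_allow = 409/2.83 = 144.5 MPa.
Required area A = F/σ_allow = 606000/144.5 = 4193 mm².
t = A/w = 4193/107 = 39.19 mm.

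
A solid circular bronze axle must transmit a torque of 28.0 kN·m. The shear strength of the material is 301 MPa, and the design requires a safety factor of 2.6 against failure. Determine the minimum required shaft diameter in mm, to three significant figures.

Allowable shear stress τ_allow = 301/2.6 = 115.8 MPa.
For a solid shaft τ = 16T/(πd³), so d³ = 16T/(π τ_allow) = 16×2.8000×10^7/(π×115.8) = 1.232×10^6 mm³.
d = (1.232×10^6)^(1/3) = 107.2 mm.

d = 107 mm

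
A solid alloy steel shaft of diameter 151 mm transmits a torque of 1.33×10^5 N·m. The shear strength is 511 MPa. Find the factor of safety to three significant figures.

τ = 16T/(πd³) = 16×1.3300×10^8/(π×151³) = 196.7 MPa.
n = τ_limit/τ = 511/196.7 = 2.597.

n = 2.60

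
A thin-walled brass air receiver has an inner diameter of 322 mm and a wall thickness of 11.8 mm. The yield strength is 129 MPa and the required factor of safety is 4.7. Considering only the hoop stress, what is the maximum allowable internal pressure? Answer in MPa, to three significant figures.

σ_allow = 129/4.7 = 27.45 MPa.
σ_h = pD/(2t) → p_allow = 2σ_allow t/D = 2×27.45×11.8/322 = 2.012 MPa.

p_allow = 2.01 MPa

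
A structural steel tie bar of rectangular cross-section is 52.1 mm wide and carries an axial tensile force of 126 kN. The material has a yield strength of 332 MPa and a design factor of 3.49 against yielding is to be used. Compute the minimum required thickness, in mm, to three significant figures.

t = 25.4 mm

σ_allow = 332/3.49 = 95.13 MPa.
Required area A = F/σ_allow = 126000/95.13 = 1325 mm².
t = A/w = 1325/52.1 = 25.42 mm.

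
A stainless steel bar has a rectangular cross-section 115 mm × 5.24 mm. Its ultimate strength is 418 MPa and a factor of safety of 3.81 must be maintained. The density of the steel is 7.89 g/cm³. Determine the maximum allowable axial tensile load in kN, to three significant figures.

σ_allow = 418/3.81 = 109.7 MPa.
A = 115×5.24 = 602.6 mm².
F_allow = σ_allow × A = 109.7×602.6 = 66110 N.

F_allow = 66.1 kN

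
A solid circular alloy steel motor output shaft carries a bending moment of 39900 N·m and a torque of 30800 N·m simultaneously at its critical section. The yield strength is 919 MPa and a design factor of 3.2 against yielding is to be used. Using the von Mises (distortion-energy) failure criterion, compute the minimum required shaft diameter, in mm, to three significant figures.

d = 119 mm

σ_allow = σ_y/n = 919/3.2 = 287.2 MPa.
For a solid shaft σ_b = 32M/(πd³) and τ = 16T/(πd³), so the von Mises stress is σ' = (16/πd³)·√(4M²+3T²).
√(4M²+3T²) = √(4×(3.990×10^7)² + 3×(3.080×10^7)²) = 9.599×10^7 N·mm.
d³ = 16×9.599×10^7/(π×287.2) = 1.702×10^6 mm³.
d = 119.4 mm.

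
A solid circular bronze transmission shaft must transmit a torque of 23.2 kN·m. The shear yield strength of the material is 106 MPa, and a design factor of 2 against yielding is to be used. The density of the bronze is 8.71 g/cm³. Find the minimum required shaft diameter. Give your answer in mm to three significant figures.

d = 131 mm

Allowable shear stress τ_allow = 106/2 = 53.00 MPa.
For a solid shaft τ = 16T/(πd³), so d³ = 16T/(π τ_allow) = 16×2.3200×10^7/(π×53.00) = 2.229×10^6 mm³.
d = (2.229×10^6)^(1/3) = 130.6 mm.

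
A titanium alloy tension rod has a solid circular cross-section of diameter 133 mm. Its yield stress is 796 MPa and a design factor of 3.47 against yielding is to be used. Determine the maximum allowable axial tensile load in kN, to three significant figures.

F_allow = 3190 kN

σ_allow = 796/3.47 = 229.4 MPa.
A = πd²/4 = π×133²/4 = 13890 mm².
F_allow = σ_allow × A = 229.4×13890 = 3.187×10^6 N.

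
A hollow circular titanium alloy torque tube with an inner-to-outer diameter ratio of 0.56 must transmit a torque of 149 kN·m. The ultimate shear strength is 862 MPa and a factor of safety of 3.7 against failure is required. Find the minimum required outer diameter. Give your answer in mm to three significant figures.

d_o = 153 mm

τ_allow = 862/3.7 = 233.0 MPa.
For a hollow shaft τ = 16T/[πd_o³(1−k⁴)] with k = 0.56, so 1−k⁴ = 0.9017.
d_o³ = 16T/[π τ_allow (1−k⁴)] = 16×1.4900×10^8/(π×233.0×0.9017) = 3.613×10^6 mm³.
d_o = 153.4 mm.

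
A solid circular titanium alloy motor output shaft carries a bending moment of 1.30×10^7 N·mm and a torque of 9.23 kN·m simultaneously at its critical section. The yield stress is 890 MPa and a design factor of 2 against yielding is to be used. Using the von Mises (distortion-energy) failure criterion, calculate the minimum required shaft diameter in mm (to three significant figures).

σ_allow = σ_y/n = 890/2 = 445.0 MPa.
For a solid shaft σ_b = 32M/(πd³) and τ = 16T/(πd³), so the von Mises stress is σ' = (16/πd³)·√(4M²+3T²).
√(4M²+3T²) = √(4×(1.300×10^7)² + 3×(9.230×10^6)²) = 3.052×10^7 N·mm.
d³ = 16×3.052×10^7/(π×445.0) = 349300 mm³.
d = 70.43 mm.

d = 70.4 mm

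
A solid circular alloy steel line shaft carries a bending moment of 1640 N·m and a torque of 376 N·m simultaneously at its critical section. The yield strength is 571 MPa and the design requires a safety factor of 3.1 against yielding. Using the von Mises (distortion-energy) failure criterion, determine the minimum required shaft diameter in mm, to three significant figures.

σ_allow = σ_y/n = 571/3.1 = 184.2 MPa.
For a solid shaft σ_b = 32M/(πd³) and τ = 16T/(πd³), so the von Mises stress is σ' = (16/πd³)·√(4M²+3T²).
√(4M²+3T²) = √(4×(1.640×10^6)² + 3×(376000)²) = 3.344×10^6 N·mm.
d³ = 16×3.344×10^6/(π×184.2) = 92460 mm³.
d = 45.22 mm.

d = 45.2 mm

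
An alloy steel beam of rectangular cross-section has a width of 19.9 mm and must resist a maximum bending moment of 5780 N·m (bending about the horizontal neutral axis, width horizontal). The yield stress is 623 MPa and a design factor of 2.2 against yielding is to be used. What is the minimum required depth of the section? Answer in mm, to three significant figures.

σ_allow = 623/2.2 = 283.2 MPa.
For a rectangular section σ = 6M/(bh²), so h² = 6M/(b σ_allow) = 6×5780000/(19.9×283.2) = 6154 mm².
h = 78.45 mm.

h = 78.4 mm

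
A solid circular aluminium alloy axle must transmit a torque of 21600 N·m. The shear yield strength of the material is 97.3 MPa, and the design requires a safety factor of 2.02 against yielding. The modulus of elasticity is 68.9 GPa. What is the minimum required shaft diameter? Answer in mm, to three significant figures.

d = 132 mm

Allowable shear stress τ_allow = 97.3/2.02 = 48.17 MPa.
For a solid shaft τ = 16T/(πd³), so d³ = 16T/(π τ_allow) = 16×2.1600×10^7/(π×48.17) = 2.284×10^6 mm³.
d = (2.284×10^6)^(1/3) = 131.7 mm.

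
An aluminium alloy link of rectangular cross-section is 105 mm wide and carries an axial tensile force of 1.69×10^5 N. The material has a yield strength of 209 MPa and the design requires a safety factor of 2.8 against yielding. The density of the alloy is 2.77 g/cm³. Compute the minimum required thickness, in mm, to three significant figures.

t = 21.6 mm

σ_allow = 209/2.8 = 74.64 MPa.
Required area A = F/σ_allow = 169000/74.64 = 2264 mm².
t = A/w = 2264/105 = 21.56 mm.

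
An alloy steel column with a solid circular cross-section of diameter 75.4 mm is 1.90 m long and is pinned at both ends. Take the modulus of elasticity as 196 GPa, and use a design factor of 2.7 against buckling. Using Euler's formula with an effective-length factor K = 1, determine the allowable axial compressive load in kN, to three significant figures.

I = πd⁴/64 = π×75.4⁴/64 = 1.587×10^6 mm⁴.
Effective length L_e = KL = 1×1.90 m = 1900 mm.
Euler critical load P_cr = π²EI/L_e² = π²×196000×1.587×10^6/1900² = 850200 N.
P_allow = P_cr/n = 850200/2.7 = 314900 N.

P_allow = 315 kN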